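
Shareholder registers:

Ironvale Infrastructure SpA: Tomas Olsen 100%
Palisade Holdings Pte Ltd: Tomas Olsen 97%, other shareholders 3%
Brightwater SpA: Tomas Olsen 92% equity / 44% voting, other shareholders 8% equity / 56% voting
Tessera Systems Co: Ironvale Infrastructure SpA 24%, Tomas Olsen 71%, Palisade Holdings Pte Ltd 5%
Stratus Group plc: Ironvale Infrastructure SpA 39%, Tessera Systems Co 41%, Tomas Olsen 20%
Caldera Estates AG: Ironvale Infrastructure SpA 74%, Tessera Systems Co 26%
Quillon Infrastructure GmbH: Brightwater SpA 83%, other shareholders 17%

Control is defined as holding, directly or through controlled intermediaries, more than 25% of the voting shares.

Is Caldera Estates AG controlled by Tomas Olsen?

Yes

Tomas holds 97% of Palisade, so Tomas controls Palisade.
Tomas holds 100% of Ironvale, so Tomas controls Ironvale.
Ironvale and Tomas and Palisade together hold 24% + 71% + 5% = 100% of Tessera, so Tomas controls Tessera.
Ironvale and Tessera together hold 74% + 26% = 100% of Caldera, so Tomas controls Caldera.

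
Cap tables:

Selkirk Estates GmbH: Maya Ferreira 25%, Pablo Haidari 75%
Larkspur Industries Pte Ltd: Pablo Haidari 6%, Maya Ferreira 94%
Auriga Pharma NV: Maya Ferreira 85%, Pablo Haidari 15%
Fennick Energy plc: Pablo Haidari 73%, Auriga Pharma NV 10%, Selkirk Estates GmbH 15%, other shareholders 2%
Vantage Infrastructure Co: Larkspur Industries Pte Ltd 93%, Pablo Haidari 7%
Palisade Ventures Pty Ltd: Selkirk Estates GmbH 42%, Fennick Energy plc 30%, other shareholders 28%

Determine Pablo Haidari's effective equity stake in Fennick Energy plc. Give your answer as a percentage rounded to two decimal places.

Pablo reaches Fennick along 3 paths.
Direct stake: 73% = 73%.
Via Auriga: 15% × 10% = 1.5%.
Via Selkirk: 75% × 15% = 11.25%.
Total: 73% + 1.5% + 11.25% = 85.75%.

85.75%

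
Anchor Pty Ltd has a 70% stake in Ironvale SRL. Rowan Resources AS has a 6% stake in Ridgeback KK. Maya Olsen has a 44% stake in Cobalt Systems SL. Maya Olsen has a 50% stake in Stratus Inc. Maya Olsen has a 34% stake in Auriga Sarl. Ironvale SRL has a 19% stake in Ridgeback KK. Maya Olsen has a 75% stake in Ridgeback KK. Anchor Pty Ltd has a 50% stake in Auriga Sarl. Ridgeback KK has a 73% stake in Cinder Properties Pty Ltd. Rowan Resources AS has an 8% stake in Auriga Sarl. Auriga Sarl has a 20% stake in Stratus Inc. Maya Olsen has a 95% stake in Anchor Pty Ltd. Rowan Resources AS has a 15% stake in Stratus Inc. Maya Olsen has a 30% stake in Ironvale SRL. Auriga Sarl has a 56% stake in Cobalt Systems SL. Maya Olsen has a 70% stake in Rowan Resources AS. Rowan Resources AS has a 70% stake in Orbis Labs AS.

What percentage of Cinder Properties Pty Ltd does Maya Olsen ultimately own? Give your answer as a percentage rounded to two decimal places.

Maya reaches Cinder along 4 paths.
Via Rowan → Ridgeback: 70% × 6% × 73% = 3.066%.
Via Anchor → Ironvale → Ridgeback: 95% × 70% × 19% × 73% = 9.22355%.
Via Ironvale → Ridgeback: 30% × 19% × 73% = 4.161%.
Via Ridgeback: 75% × 73% = 54.75%.
Total: 3.066% + 9.22355% + 4.161% + 54.75% = 71.20055%.
Rounded: 71.20%.

71.20%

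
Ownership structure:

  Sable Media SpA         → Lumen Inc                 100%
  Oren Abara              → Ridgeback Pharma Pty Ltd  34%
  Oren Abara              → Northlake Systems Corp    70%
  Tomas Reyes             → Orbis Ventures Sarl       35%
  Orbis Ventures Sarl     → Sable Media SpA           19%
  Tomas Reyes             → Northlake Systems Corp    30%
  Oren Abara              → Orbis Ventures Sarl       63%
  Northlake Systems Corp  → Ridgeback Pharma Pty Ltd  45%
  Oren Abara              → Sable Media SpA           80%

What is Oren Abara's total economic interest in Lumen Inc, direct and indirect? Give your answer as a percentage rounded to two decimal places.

91.97%

Oren reaches Lumen along 2 paths.
Via Sable: 80% × 100% = 80%.
Via Orbis → Sable: 63% × 19% × 100% = 11.97%.
Total: 80% + 11.97% = 91.97%.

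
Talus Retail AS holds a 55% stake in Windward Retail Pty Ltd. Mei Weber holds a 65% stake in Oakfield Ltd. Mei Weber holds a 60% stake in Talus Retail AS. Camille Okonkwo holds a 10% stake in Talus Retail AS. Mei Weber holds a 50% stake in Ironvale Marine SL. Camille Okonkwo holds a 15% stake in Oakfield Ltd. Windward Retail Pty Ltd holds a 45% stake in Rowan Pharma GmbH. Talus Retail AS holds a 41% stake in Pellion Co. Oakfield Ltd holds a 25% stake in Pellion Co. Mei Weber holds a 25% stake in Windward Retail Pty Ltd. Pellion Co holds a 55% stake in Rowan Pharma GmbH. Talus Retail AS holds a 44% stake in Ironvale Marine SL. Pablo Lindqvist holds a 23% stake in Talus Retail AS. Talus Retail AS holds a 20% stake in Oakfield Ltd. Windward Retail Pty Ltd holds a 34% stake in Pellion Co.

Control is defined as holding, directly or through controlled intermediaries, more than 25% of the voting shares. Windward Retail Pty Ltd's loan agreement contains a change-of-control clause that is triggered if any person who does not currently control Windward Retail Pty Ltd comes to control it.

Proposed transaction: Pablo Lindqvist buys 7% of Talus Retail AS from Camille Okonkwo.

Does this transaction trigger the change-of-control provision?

Yes

The purchase adds only to Pablo's holdings (Camille's stake shrinks), so Pablo is the only person who could newly come to control Windward.
Pablo's largest direct stake is 23% in Talus, which does not meet the threshold, so Pablo controls no company.
Neither Pablo nor any entity Pablo controls holds any voting interest in Windward.
So before the transaction, Pablo does not control Windward.
After the purchase, Pablo's direct stake in Talus rises to 23% + 7% = 30%, and Camille's stake falls to 3%.
Pablo holds 30% of Talus, so Pablo controls Talus.
Talus holds 55% of Windward, so Pablo controls Windward.
Pablo did not control Windward before and does after, so the clause is triggered.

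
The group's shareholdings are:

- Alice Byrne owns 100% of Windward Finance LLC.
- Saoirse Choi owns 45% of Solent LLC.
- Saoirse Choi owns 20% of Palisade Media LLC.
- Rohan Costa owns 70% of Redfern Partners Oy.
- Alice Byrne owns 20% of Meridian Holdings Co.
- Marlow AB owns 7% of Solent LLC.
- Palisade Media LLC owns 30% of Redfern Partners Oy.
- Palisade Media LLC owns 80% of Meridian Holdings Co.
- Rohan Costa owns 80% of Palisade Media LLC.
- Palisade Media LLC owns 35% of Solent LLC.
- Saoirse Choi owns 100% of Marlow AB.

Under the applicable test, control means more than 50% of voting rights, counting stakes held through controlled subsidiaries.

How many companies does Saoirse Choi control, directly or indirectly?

2

Saoirse holds 100% of Marlow, so Saoirse controls Marlow.
Saoirse and Marlow together hold 45% + 7% = 52% of Solent, so Saoirse controls Solent.
No other company's threshold is met.
Saoirse controls 2 companies.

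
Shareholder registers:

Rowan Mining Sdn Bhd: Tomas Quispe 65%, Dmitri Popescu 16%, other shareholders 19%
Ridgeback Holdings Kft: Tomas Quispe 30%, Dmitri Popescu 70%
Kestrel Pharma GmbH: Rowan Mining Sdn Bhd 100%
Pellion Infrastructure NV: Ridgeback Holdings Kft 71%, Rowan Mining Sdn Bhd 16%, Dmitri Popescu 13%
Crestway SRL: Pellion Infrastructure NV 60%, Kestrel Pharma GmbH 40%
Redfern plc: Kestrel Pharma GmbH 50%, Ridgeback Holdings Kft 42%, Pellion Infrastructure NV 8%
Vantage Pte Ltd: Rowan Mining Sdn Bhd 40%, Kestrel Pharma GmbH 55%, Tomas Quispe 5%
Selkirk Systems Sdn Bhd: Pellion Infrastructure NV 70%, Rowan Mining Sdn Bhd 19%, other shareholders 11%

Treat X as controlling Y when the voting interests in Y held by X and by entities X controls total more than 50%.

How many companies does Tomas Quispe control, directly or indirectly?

Tomas holds 65% of Rowan, so Tomas controls Rowan.
Rowan holds 100% of Kestrel, so Tomas controls Kestrel.
Rowan and Kestrel and Tomas together hold 40% + 55% + 5% = 100% of Vantage, so Tomas controls Vantage.
No other company's threshold is met.
Tomas controls 3 companies.

3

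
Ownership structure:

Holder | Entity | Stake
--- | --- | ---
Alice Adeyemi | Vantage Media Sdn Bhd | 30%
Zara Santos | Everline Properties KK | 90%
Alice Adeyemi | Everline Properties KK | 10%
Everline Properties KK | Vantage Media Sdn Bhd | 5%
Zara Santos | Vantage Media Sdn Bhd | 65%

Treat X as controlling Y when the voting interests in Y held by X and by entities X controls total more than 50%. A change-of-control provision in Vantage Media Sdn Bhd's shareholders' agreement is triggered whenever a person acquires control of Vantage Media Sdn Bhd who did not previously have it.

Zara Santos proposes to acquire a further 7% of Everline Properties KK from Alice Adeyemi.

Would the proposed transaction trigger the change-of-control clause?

The purchase adds only to Zara's holdings (Alice's stake shrinks), so Zara is the only person who could newly come to control Vantage.
Zara holds 90% of Everline, so Zara controls Everline.
Zara and Everline together hold 65% + 5% = 70% of Vantage, so Zara controls Vantage.
So Zara already controls Vantage before the transaction.
After the purchase, Zara's direct stake in Everline rises to 90% + 7% = 97%, and Alice's stake falls to 3%.
Zara controlled Vantage already, so this is not a new person acquiring control; every other person's position is unchanged or reduced.
No new person acquires control, so the clause is not triggered.

No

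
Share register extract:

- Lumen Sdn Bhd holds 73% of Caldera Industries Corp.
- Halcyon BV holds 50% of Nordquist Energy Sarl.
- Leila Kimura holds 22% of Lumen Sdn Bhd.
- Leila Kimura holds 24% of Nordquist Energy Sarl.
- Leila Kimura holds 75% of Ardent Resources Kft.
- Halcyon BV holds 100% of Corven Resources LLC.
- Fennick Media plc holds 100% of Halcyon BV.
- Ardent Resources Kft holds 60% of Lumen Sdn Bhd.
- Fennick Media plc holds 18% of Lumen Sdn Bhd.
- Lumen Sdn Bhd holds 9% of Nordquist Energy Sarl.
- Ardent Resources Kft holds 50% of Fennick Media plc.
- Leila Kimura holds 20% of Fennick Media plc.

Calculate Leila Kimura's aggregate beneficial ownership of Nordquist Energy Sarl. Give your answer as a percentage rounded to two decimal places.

Leila reaches Nordquist along 7 paths.
Via Fennick → Halcyon: 20% × 100% × 50% = 10%.
Via Ardent → Fennick → Halcyon: 75% × 50% × 100% × 50% = 18.75%.
Direct stake: 24% = 24%.
Via Ardent → Lumen: 75% × 60% × 9% = 4.05%.
Via Fennick → Lumen: 20% × 18% × 9% = 0.324%.
Via Ardent → Fennick → Lumen: 75% × 50% × 18% × 9% = 0.6075%.
Via Lumen: 22% × 9% = 1.98%.
Total: 10% + 18.75% + 24% + 4.05% + 0.324% + 0.6075% + 1.98% = 59.7115%.
Rounded: 59.71%.

59.71%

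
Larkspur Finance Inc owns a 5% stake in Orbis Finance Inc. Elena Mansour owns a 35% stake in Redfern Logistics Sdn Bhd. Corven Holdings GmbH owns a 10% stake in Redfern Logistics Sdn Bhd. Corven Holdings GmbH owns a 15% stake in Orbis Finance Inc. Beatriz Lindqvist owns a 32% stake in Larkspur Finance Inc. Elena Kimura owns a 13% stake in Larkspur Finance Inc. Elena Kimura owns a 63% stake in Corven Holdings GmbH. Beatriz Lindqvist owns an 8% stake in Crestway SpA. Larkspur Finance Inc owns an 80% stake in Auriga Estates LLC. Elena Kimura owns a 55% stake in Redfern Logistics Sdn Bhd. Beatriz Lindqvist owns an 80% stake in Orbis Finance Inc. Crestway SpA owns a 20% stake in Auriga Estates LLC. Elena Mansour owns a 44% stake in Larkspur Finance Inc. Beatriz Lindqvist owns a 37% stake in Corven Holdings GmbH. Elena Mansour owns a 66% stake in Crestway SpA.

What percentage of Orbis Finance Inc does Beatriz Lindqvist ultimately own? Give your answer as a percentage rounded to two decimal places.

87.15%

Beatriz reaches Orbis along 3 paths.
Direct stake: 80% = 80%.
Via Corven: 37% × 15% = 5.55%.
Via Larkspur: 32% × 5% = 1.6%.
Total: 80% + 5.55% + 1.6% = 87.15%.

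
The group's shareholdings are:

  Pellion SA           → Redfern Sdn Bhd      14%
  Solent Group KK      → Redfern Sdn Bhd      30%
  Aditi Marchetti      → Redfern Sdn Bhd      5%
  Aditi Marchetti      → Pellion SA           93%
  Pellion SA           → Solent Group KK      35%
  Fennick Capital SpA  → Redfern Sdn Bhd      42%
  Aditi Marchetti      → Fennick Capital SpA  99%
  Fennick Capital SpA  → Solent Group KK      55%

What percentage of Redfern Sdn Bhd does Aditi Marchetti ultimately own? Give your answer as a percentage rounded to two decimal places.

85.70%

Aditi reaches Redfern along 5 paths.
Via Fennick: 99% × 42% = 41.58%.
Direct stake: 5% = 5%.
Via Fennick → Solent: 99% × 55% × 30% = 16.335%.
Via Pellion → Solent: 93% × 35% × 30% = 9.765%.
Via Pellion: 93% × 14% = 13.02%.
Total: 41.58% + 5% + 16.335% + 9.765% + 13.02% = 85.7%.
Rounded: 85.70%.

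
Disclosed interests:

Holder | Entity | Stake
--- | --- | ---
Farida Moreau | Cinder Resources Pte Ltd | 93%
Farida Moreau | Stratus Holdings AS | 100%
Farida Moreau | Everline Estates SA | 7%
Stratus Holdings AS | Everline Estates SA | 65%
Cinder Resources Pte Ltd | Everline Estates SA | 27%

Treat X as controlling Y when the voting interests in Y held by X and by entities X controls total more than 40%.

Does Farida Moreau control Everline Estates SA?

Farida holds 100% of Stratus, so Farida controls Stratus.
Farida holds 93% of Cinder, so Farida controls Cinder.
Farida and Stratus and Cinder together hold 7% + 65% + 27% = 99% of Everline, so Farida controls Everline.

Yes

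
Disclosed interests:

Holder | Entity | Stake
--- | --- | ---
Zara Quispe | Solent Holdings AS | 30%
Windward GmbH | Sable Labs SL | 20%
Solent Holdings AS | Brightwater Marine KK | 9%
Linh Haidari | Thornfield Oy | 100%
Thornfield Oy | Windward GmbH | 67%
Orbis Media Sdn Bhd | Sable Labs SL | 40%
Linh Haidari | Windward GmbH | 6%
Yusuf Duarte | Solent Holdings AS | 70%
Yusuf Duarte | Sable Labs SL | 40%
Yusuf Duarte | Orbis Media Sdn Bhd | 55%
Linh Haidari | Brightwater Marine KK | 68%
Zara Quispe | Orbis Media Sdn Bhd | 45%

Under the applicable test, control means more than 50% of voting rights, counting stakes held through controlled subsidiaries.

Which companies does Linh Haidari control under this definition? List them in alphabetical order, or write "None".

Brightwater Marine KK, Thornfield Oy, Windward GmbH

Linh holds 100% of Thornfield, so Linh controls Thornfield.
Linh and Thornfield together hold 6% + 67% = 73% of Windward, so Linh controls Windward.
Linh holds 68% of Brightwater, so Linh controls Brightwater.
No other company's threshold is met.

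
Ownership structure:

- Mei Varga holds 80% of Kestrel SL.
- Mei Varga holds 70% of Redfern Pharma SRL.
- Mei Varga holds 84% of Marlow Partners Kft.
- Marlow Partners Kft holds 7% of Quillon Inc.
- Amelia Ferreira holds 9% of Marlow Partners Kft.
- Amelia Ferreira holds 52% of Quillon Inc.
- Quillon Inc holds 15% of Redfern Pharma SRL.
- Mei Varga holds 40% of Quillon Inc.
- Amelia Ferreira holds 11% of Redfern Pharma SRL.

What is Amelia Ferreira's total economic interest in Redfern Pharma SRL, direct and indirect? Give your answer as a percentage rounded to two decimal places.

18.89%

Amelia reaches Redfern along 3 paths.
Via Marlow → Quillon: 9% × 7% × 15% = 0.0945%.
Via Quillon: 52% × 15% = 7.8%.
Direct stake: 11% = 11%.
Total: 0.0945% + 7.8% + 11% = 18.8945%.
Rounded: 18.89%.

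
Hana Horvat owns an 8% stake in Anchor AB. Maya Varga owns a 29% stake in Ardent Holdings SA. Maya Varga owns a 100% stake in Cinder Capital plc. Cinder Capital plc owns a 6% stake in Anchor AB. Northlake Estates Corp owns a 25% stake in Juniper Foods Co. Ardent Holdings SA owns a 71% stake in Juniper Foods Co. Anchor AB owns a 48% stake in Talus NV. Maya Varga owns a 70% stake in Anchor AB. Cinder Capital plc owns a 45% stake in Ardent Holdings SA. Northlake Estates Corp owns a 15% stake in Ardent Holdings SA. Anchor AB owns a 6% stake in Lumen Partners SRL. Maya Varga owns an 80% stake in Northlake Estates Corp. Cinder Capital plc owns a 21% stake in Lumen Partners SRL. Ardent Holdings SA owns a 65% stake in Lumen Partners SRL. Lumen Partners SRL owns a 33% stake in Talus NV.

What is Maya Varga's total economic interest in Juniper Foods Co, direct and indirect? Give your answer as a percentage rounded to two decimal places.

81.06%

Maya reaches Juniper along 4 paths.
Via Northlake → Ardent: 80% × 15% × 71% = 8.52%.
Via Cinder → Ardent: 100% × 45% × 71% = 31.95%.
Via Ardent: 29% × 71% = 20.59%.
Via Northlake: 80% × 25% = 20%.
Total: 8.52% + 31.95% + 20.59% + 20% = 81.06%.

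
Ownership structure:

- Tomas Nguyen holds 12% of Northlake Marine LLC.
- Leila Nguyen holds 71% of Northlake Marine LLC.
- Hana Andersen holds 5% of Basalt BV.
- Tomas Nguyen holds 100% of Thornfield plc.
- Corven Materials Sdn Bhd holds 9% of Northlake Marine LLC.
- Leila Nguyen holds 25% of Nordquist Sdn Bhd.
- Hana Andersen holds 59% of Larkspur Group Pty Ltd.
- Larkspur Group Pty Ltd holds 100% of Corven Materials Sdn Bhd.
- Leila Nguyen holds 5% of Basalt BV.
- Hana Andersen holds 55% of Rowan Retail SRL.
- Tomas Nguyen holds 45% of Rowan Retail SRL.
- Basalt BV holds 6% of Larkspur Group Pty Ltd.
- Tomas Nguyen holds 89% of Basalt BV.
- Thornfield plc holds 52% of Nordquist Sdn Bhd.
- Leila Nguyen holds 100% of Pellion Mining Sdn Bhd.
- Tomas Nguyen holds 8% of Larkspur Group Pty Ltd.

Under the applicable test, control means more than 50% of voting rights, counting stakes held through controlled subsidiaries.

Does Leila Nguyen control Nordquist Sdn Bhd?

No

Leila holds 100% of Pellion, so Leila controls Pellion.
Leila holds 71% of Northlake, so Leila controls Northlake.
In Nordquist, Leila's side holds only 25%, not > 50%.
So Leila does not control Nordquist.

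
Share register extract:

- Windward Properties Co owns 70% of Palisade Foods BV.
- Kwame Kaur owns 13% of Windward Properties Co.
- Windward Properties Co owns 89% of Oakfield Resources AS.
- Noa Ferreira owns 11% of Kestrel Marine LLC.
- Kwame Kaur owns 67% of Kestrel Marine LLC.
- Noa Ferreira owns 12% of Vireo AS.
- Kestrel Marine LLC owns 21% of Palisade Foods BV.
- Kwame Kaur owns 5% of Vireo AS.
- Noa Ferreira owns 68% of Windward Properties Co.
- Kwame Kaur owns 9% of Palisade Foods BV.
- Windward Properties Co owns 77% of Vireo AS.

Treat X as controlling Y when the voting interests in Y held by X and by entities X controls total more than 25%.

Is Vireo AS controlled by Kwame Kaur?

Kwame holds 67% of Kestrel, so Kwame controls Kestrel.
Kestrel and Kwame together hold 21% + 9% = 30% of Palisade, so Kwame controls Palisade.
In Vireo, Kwame's side holds only 5%, not > 25%.
So Kwame does not control Vireo.

No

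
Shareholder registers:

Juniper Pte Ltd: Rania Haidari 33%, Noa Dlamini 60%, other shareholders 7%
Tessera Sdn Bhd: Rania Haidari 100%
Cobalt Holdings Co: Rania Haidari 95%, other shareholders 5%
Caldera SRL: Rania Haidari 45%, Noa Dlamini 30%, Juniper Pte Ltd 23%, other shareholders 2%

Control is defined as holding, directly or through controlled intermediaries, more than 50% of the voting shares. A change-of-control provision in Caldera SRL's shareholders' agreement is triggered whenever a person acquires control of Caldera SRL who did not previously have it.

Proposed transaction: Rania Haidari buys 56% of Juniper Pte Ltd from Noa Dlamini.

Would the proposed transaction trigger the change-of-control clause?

Yes

The purchase adds only to Rania's holdings (Noa's stake shrinks), so Rania is the only person who could newly come to control Caldera.
Rania holds 100% of Tessera, so Rania controls Tessera.
Rania holds 95% of Cobalt, so Rania controls Cobalt.
In Caldera, Rania's side holds only 45%, not > 50%.
So before the transaction, Rania does not control Caldera.
After the purchase, Rania's direct stake in Juniper rises to 33% + 56% = 89%, and Noa's stake falls to 4%.
Rania holds 89% of Juniper, so Rania controls Juniper.
Rania and Juniper together hold 45% + 23% = 68% of Caldera, so Rania controls Caldera.
Rania did not control Caldera before and does after, so the clause is triggered.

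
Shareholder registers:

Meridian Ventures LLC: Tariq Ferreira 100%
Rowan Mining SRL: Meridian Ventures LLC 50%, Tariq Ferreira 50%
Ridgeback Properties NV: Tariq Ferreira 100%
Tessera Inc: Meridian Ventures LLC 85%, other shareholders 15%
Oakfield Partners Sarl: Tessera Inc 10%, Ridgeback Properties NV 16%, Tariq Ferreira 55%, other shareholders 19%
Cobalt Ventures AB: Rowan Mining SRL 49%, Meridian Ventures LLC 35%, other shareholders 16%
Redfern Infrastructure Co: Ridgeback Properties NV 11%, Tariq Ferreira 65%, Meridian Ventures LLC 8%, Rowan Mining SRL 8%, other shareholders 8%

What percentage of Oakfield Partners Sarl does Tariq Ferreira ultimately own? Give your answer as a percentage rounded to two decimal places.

Tariq reaches Oakfield along 3 paths.
Via Meridian → Tessera: 100% × 85% × 10% = 8.5%.
Via Ridgeback: 100% × 16% = 16%.
Direct stake: 55% = 55%.
Total: 8.5% + 16% + 55% = 79.5%.
Rounded: 79.50%.

79.50%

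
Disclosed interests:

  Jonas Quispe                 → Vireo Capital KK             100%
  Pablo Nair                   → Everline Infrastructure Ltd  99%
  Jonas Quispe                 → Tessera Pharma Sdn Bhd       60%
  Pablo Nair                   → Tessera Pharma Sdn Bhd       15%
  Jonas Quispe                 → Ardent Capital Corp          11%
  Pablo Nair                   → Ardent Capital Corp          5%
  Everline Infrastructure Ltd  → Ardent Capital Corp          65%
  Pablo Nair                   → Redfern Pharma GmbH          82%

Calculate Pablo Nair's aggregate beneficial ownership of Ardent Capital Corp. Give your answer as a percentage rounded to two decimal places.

Pablo reaches Ardent along 2 paths.
Direct stake: 5% = 5%.
Via Everline: 99% × 65% = 64.35%.
Total: 5% + 64.35% = 69.35%.

69.35%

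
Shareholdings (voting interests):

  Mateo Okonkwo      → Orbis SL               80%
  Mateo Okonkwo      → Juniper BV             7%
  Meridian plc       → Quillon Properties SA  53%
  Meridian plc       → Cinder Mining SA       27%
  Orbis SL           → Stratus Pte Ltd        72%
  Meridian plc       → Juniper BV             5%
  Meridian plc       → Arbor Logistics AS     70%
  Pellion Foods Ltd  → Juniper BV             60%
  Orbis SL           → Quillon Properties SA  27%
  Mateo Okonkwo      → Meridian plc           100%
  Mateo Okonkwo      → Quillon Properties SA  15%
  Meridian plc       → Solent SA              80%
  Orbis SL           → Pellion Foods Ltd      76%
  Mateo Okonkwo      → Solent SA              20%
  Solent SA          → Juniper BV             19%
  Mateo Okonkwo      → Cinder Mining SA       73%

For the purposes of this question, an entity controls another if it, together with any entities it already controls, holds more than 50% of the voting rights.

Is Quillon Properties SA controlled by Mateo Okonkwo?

Yes

Mateo holds 80% of Orbis, so Mateo controls Orbis.
Mateo holds 100% of Meridian, so Mateo controls Meridian.
Meridian and Orbis and Mateo together hold 53% + 27% + 15% = 95% of Quillon, so Mateo controls Quillon.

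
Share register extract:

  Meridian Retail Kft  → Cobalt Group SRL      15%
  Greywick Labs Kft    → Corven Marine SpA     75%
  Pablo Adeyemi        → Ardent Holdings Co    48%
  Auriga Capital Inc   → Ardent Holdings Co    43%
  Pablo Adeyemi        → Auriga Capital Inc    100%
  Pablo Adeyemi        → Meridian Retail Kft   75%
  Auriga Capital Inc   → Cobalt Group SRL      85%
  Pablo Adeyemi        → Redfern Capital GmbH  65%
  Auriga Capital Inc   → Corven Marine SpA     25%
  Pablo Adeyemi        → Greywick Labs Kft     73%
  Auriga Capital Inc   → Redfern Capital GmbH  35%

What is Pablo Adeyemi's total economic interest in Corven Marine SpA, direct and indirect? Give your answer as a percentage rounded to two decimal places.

79.75%

Pablo reaches Corven along 2 paths.
Via Greywick: 73% × 75% = 54.75%.
Via Auriga: 100% × 25% = 25%.
Total: 54.75% + 25% = 79.75%.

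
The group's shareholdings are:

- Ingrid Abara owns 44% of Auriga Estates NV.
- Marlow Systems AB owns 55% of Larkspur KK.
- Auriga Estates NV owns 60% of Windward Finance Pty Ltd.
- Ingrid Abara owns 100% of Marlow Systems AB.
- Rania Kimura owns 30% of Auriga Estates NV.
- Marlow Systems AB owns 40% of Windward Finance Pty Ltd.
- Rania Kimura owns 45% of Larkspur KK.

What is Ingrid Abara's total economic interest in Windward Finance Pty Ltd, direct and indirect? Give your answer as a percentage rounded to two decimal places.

Ingrid reaches Windward along 2 paths.
Via Auriga: 44% × 60% = 26.4%.
Via Marlow: 100% × 40% = 40%.
Total: 26.4% + 40% = 66.4%.
Rounded: 66.40%.

66.40%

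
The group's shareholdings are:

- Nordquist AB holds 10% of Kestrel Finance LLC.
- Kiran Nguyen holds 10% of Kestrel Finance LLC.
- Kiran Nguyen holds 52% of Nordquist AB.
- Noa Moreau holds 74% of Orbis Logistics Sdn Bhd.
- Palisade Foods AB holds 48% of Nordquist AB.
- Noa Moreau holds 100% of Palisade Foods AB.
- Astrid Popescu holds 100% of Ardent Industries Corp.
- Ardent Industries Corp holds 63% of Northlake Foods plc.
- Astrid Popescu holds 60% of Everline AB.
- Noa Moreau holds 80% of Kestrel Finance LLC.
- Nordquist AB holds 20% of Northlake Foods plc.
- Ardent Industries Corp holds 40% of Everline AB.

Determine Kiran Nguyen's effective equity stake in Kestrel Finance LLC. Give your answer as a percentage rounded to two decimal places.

Kiran reaches Kestrel along 2 paths.
Via Nordquist: 52% × 10% = 5.2%.
Direct stake: 10% = 10%.
Total: 5.2% + 10% = 15.2%.
Rounded: 15.20%.

15.20%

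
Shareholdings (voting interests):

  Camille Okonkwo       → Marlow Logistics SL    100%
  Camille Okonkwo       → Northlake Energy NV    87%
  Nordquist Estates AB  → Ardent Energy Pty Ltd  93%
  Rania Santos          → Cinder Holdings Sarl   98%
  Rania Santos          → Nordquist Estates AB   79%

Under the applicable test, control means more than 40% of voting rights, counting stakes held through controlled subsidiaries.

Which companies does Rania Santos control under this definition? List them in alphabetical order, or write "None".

Ardent Energy Pty Ltd, Cinder Holdings Sarl, Nordquist Estates AB

Rania holds 79% of Nordquist, so Rania controls Nordquist.
Nordquist holds 93% of Ardent, so Rania controls Ardent.
Rania holds 98% of Cinder, so Rania controls Cinder.
No other company's threshold is met.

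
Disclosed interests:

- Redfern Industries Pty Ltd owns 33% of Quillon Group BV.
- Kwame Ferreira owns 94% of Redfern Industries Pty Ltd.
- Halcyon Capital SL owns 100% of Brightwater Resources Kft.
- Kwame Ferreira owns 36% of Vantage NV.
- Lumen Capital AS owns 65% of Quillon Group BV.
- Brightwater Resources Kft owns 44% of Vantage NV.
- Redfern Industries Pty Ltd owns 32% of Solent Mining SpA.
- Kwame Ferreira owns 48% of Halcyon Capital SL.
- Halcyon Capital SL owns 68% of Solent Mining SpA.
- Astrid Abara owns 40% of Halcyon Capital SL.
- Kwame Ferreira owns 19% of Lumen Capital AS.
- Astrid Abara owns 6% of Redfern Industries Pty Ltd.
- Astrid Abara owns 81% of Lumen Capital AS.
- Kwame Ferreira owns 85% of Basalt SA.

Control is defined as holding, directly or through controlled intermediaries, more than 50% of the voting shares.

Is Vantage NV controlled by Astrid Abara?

No

Astrid holds 81% of Lumen, so Astrid controls Lumen.
Lumen holds 65% of Quillon, so Astrid controls Quillon.
Neither Astrid nor any entity Astrid controls holds any voting interest in Vantage.
So Astrid does not control Vantage.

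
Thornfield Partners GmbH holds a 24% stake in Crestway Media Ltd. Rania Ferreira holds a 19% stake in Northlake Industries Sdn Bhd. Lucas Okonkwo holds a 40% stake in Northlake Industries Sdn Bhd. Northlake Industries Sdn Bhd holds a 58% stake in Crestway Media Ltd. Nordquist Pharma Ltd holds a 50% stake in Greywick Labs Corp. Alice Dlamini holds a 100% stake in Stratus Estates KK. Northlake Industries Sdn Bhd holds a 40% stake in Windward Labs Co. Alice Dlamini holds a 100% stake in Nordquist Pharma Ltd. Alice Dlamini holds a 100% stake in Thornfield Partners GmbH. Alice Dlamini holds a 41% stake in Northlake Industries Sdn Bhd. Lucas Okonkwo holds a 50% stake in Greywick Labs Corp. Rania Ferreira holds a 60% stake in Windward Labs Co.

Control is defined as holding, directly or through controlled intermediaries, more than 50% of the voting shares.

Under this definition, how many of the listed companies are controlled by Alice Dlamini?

Alice holds 100% of Nordquist, so Alice controls Nordquist.
Alice holds 100% of Stratus, so Alice controls Stratus.
Alice holds 100% of Thornfield, so Alice controls Thornfield.
No other company's threshold is met.
Alice controls 3 companies.

3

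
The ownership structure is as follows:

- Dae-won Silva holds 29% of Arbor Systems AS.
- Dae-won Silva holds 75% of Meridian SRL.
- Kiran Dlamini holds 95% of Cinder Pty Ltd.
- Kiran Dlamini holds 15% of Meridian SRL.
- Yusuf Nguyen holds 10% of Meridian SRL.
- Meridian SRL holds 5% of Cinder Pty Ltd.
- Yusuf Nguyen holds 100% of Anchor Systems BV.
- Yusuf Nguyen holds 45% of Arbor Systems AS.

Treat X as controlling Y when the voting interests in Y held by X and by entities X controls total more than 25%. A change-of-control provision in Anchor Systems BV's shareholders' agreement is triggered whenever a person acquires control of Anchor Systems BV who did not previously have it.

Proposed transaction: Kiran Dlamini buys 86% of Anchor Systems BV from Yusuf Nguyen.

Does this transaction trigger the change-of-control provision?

The purchase adds only to Kiran's holdings (Yusuf's stake shrinks), so Kiran is the only person who could newly come to control Anchor.
Kiran holds 95% of Cinder, so Kiran controls Cinder.
Neither Kiran nor any entity Kiran controls holds any voting interest in Anchor.
So before the transaction, Kiran does not control Anchor.
After the purchase, Kiran holds 86% of Anchor directly, and Yusuf's stake falls to 14%.
Kiran holds 86% of Anchor, so Kiran controls Anchor.
Kiran did not control Anchor before and does after, so the clause is triggered.

Yes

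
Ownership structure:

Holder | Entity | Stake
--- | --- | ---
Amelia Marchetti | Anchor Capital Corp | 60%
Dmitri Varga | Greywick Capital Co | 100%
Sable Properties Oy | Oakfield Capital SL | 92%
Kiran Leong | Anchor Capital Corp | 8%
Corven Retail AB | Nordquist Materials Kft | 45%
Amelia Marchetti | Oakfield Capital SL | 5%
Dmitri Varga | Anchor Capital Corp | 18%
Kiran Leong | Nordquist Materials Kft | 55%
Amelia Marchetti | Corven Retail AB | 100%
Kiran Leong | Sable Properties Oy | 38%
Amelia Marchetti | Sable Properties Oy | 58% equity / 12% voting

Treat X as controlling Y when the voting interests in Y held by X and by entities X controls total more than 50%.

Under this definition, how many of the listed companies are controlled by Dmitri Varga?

1

Dmitri holds 100% of Greywick, so Dmitri controls Greywick.
No other company's threshold is met.
Dmitri controls 1 company.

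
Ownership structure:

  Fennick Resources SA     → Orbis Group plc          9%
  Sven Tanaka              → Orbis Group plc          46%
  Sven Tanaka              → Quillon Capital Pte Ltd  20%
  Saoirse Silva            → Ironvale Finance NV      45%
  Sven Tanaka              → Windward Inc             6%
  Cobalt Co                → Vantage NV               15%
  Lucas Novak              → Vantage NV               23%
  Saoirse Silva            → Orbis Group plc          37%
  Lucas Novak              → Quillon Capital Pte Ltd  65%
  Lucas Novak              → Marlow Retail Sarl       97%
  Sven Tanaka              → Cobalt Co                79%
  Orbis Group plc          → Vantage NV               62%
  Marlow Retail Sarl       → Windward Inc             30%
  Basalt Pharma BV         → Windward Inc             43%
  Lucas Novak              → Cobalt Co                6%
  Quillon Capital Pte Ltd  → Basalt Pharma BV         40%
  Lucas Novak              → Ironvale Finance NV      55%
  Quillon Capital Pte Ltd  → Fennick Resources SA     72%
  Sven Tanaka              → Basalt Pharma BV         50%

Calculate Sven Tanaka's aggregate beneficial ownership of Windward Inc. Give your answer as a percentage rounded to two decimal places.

Sven reaches Windward along 3 paths.
Direct stake: 6% = 6%.
Via Quillon → Basalt: 20% × 40% × 43% = 3.44%.
Via Basalt: 50% × 43% = 21.5%.
Total: 6% + 3.44% + 21.5% = 30.94%.

30.94%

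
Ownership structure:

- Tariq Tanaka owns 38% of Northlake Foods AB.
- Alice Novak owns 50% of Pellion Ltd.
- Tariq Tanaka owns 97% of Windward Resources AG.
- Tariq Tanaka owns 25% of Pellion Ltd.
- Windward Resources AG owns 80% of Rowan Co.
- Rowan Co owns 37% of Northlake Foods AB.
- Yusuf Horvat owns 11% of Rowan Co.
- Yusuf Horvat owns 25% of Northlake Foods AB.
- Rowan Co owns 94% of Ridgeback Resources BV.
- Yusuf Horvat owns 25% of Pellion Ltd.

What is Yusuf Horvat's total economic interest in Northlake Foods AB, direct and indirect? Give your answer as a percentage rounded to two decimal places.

29.07%

Yusuf reaches Northlake along 2 paths.
Via Rowan: 11% × 37% = 4.07%.
Direct stake: 25% = 25%.
Total: 4.07% + 25% = 29.07%.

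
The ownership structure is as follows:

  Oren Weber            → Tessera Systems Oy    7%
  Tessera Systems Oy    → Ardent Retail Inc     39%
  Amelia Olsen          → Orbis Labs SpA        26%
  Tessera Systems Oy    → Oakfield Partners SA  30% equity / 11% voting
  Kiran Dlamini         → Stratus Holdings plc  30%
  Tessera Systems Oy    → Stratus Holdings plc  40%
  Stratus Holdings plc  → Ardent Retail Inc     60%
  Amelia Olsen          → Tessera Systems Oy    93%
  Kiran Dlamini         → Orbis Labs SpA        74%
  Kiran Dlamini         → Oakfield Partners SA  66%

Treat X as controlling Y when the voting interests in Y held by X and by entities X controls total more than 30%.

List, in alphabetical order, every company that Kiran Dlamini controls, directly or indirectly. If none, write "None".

Oakfield Partners SA, Orbis Labs SpA

Kiran holds 74% of Orbis, so Kiran controls Orbis.
Kiran holds 66% of Oakfield, so Kiran controls Oakfield.
No other company's threshold is met.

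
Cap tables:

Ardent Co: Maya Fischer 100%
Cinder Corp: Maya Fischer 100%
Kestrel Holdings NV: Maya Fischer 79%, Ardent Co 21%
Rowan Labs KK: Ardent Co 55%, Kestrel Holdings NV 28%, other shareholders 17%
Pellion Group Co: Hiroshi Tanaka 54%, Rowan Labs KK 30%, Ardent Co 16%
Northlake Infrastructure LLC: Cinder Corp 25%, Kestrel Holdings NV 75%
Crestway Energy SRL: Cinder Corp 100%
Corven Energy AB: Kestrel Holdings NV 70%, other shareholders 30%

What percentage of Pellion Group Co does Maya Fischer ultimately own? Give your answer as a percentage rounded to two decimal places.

Maya reaches Pellion along 4 paths.
Via Ardent → Rowan: 100% × 55% × 30% = 16.5%.
Via Kestrel → Rowan: 79% × 28% × 30% = 6.636%.
Via Ardent → Kestrel → Rowan: 100% × 21% × 28% × 30% = 1.764%.
Via Ardent: 100% × 16% = 16%.
Total: 16.5% + 6.636% + 1.764% + 16% = 40.9%.
Rounded: 40.90%.

40.90%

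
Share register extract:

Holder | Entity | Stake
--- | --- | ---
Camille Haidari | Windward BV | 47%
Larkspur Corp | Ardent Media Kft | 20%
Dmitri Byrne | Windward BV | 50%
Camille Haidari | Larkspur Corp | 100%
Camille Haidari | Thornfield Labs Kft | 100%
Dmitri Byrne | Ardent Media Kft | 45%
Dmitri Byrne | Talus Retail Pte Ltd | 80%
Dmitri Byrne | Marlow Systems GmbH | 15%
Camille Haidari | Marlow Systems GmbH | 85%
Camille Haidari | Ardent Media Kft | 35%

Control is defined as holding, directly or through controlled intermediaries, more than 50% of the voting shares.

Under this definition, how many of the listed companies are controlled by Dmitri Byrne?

Dmitri holds 80% of Talus, so Dmitri controls Talus.
No other company's threshold is met.
Dmitri controls 1 company.

1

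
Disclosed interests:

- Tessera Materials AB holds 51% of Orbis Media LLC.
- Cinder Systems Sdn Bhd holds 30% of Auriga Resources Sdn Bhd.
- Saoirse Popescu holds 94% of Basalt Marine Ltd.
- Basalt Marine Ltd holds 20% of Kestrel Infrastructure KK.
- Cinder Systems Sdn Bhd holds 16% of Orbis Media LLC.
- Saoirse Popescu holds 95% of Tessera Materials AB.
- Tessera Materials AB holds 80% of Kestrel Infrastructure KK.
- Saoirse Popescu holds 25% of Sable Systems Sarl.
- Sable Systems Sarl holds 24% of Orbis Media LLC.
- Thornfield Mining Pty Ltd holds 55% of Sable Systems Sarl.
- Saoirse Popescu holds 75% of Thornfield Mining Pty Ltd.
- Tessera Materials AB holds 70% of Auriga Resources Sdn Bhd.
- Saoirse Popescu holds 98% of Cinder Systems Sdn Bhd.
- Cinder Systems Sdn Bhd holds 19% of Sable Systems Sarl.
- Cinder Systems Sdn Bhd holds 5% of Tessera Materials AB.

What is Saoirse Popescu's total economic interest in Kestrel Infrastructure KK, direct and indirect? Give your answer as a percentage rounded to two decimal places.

Saoirse reaches Kestrel along 3 paths.
Via Tessera: 95% × 80% = 76%.
Via Cinder → Tessera: 98% × 5% × 80% = 3.92%.
Via Basalt: 94% × 20% = 18.8%.
Total: 76% + 3.92% + 18.8% = 98.72%.

98.72%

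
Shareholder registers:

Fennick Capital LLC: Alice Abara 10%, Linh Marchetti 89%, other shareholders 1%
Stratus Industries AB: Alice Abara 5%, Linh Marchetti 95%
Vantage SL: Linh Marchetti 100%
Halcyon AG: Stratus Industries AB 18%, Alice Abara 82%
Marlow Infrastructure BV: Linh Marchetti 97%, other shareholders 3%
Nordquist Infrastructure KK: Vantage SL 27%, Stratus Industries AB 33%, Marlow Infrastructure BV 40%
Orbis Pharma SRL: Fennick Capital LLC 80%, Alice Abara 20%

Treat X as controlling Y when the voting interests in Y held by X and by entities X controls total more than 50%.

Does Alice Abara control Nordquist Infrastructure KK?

Alice holds 82% of Halcyon, so Alice controls Halcyon.
Neither Alice nor any entity Alice controls holds any voting interest in Nordquist.
So Alice does not control Nordquist.

No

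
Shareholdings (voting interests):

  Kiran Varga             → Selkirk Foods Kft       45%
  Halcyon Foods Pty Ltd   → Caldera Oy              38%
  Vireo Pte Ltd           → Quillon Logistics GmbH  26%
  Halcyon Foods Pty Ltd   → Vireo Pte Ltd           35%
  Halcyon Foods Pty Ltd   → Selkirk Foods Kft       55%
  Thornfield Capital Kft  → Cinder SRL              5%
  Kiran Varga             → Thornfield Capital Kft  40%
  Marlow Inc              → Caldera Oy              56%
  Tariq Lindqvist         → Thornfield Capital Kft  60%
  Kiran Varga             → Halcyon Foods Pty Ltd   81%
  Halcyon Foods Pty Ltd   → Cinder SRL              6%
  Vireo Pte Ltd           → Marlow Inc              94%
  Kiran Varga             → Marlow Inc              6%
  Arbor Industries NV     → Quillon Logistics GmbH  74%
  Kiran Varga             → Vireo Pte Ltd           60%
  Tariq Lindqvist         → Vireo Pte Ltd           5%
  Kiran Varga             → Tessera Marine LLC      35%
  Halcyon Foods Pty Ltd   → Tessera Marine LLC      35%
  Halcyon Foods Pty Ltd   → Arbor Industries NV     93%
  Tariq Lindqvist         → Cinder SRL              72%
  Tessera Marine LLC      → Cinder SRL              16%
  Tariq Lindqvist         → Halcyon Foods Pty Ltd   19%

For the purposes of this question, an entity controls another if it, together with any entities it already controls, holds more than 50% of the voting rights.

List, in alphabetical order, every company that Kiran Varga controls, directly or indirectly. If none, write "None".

Kiran holds 81% of Halcyon, so Kiran controls Halcyon.
Kiran and Halcyon together hold 45% + 55% = 100% of Selkirk, so Kiran controls Selkirk.
Halcyon and Kiran together hold 35% + 35% = 70% of Tessera, so Kiran controls Tessera.
Kiran and Halcyon together hold 60% + 35% = 95% of Vireo, so Kiran controls Vireo.
Halcyon holds 93% of Arbor, so Kiran controls Arbor.
Vireo and Kiran together hold 94% + 6% = 100% of Marlow, so Kiran controls Marlow.
Vireo and Arbor together hold 26% + 74% = 100% of Quillon, so Kiran controls Quillon.
Marlow and Halcyon together hold 56% + 38% = 94% of Caldera, so Kiran controls Caldera.
No other company's threshold is met.

Arbor Industries NV, Caldera Oy, Halcyon Foods Pty Ltd, Marlow Inc, Quillon Logistics GmbH, Selkirk Foods Kft, Tessera Marine LLC, Vireo Pte Ltd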